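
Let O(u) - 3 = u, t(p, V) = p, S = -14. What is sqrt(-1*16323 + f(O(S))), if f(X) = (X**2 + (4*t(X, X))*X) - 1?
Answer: I*sqrt(15719) ≈ 125.38*I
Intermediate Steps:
O(u) = 3 + u
f(X) = -1 + 5*X**2 (f(X) = (X**2 + (4*X)*X) - 1 = (X**2 + 4*X**2) - 1 = 5*X**2 - 1 = -1 + 5*X**2)
sqrt(-1*16323 + f(O(S))) = sqrt(-1*16323 + (-1 + 5*(3 - 14)**2)) = sqrt(-16323 + (-1 + 5*(-11)**2)) = sqrt(-16323 + (-1 + 5*121)) = sqrt(-16323 + (-1 + 605)) = sqrt(-16323 + 604) = sqrt(-15719) = I*sqrt(15719)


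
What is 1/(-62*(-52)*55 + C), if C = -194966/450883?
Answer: 450883/79950378594 ≈ 5.6395e-6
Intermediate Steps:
C = -194966/450883 (C = -194966*1/450883 = -194966/450883 ≈ -0.43241)
1/(-62*(-52)*55 + C) = 1/(-62*(-52)*55 - 194966/450883) = 1/(3224*55 - 194966/450883) = 1/(177320 - 194966/450883) = 1/(79950378594/450883) = 450883/79950378594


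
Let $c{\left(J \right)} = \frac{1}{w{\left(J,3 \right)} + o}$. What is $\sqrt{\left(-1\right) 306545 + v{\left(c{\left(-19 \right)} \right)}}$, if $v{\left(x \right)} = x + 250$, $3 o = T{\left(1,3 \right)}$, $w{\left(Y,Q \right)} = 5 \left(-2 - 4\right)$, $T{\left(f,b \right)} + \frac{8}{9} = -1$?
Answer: $\frac{2 i \sqrt{52371013846}}{827} \approx 553.44 i$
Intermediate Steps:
$T{\left(f,b \right)} = - \frac{17}{9}$ ($T{\left(f,b \right)} = - \frac{8}{9} - 1 = - \frac{17}{9}$)
$w{\left(Y,Q \right)} = -30$ ($w{\left(Y,Q \right)} = 5 \left(-6\right) = -30$)
$o = - \frac{17}{27}$ ($o = \frac{1}{3} \left(- \frac{17}{9}\right) = - \frac{17}{27} \approx -0.62963$)
$c{\left(J \right)} = - \frac{27}{827}$ ($c{\left(J \right)} = \frac{1}{-30 - \frac{17}{27}} = \frac{1}{- \frac{827}{27}} = - \frac{27}{827}$)
$v{\left(x \right)} = 250 + x$
$\sqrt{\left(-1\right) 306545 + v{\left(c{\left(-19 \right)} \right)}} = \sqrt{\left(-1\right) 306545 + \left(250 - \frac{27}{827}\right)} = \sqrt{-306545 + \frac{206723}{827}} = \sqrt{- \frac{253305992}{827}} = \frac{2 i \sqrt{52371013846}}{827}$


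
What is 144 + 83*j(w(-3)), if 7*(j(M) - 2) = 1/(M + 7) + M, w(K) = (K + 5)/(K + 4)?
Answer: 21107/63 ≈ 335.03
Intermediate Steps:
w(K) = (5 + K)/(4 + K)
j(M) = 2 + M/7 + 1/(7*(7 + M)) (j(M) = 2 + (1/(M + 7) + M)/7 = 2 + (1/(7 + M) + M)/7 = 2 + (M + 1/(7 + M))/7 = 2 + (M/7 + 1/(7*(7 + M))) = 2 + M/7 + 1/(7*(7 + M)))
144 + 83*j(w(-3)) = 144 + 83*((99 + ((5 - 3)/(4 - 3))² + 21*((5 - 3)/(4 - 3)))/(7*(7 + (5 - 3)/(4 - 3)))) = 144 + 83*((99 + (2/1)² + 21*(2/1))/(7*(7 + 2/1))) = 144 + 83*((99 + (1*2)² + 21*(1*2))/(7*(7 + 1*2))) = 144 + 83*((99 + 2² + 21*2)/(7*(7 + 2))) = 144 + 83*((⅐)*(99 + 4 + 42)/9) = 144 + 83*((⅐)*(⅑)*145) = 144 + 83*(145/63) = 144 + 12035/63 = 21107/63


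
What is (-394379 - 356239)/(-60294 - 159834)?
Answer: 125103/36688 ≈ 3.4099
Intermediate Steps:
(-394379 - 356239)/(-60294 - 159834) = -750618/(-220128) = -750618*(-1/220128) = 125103/36688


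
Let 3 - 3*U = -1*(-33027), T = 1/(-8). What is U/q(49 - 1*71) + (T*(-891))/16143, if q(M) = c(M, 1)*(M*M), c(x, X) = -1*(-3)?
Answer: -118360285/15626424 ≈ -7.5744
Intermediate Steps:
c(x, X) = 3
q(M) = 3*M**2 (q(M) = 3*(M*M) = 3*M**2)
T = -1/8 ≈ -0.12500
U = -11008 (U = 1 - (-1)*(-33027)/3 = 1 - 1/3*33027 = 1 - 11009 = -11008)
U/q(49 - 1*71) + (T*(-891))/16143 = -11008*1/(3*(49 - 1*71)**2) - 1/8*(-891)/16143 = -11008*1/(3*(49 - 71)**2) + (891/8)*(1/16143) = -11008/(3*(-22)**2) + 297/43048 = -11008/(3*484) + 297/43048 = -11008/1452 + 297/43048 = -11008*1/1452 + 297/43048 = -2752/363 + 297/43048 = -118360285/15626424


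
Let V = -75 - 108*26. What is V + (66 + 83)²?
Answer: 19318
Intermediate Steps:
V = -2883 (V = -75 - 2808 = -2883)
V + (66 + 83)² = -2883 + (66 + 83)² = -2883 + 149² = -2883 + 22201 = 19318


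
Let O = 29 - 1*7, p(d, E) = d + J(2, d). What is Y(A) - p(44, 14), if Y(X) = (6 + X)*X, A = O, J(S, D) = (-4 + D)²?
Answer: -1028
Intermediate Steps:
p(d, E) = d + (-4 + d)²
O = 22 (O = 29 - 7 = 22)
A = 22
Y(X) = X*(6 + X)
Y(A) - p(44, 14) = 22*(6 + 22) - (44 + (-4 + 44)²) = 22*28 - (44 + 40²) = 616 - (44 + 1600) = 616 - 1*1644 = 616 - 1644 = -1028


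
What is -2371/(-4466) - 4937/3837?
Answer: -12951115/17136042 ≈ -0.75578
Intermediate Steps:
-2371/(-4466) - 4937/3837 = -2371*(-1/4466) - 4937*1/3837 = 2371/4466 - 4937/3837 = -12951115/17136042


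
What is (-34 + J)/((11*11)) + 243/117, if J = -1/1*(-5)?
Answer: 2890/1573 ≈ 1.8373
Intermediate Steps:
J = 5 (J = -1*1*(-5) = -1*(-5) = 5)
(-34 + J)/((11*11)) + 243/117 = (-34 + 5)/((11*11)) + 243/117 = -29/121 + 243*(1/117) = -29*1/121 + 27/13 = -29/121 + 27/13 = 2890/1573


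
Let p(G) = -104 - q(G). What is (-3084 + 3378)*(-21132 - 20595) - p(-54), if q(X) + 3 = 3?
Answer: -12267634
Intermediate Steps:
q(X) = 0 (q(X) = -3 + 3 = 0)
p(G) = -104 (p(G) = -104 - 1*0 = -104 + 0 = -104)
(-3084 + 3378)*(-21132 - 20595) - p(-54) = (-3084 + 3378)*(-21132 - 20595) - 1*(-104) = 294*(-41727) + 104 = -12267738 + 104 = -12267634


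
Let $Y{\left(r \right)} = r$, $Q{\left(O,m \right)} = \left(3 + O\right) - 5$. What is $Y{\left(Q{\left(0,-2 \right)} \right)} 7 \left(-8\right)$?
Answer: $112$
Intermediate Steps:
$Q{\left(O,m \right)} = -2 + O$
$Y{\left(Q{\left(0,-2 \right)} \right)} 7 \left(-8\right) = \left(-2 + 0\right) 7 \left(-8\right) = \left(-2\right) 7 \left(-8\right) = \left(-14\right) \left(-8\right) = 112$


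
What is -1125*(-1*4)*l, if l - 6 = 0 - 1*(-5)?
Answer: 49500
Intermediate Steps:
l = 11 (l = 6 + (0 - 1*(-5)) = 6 + (0 + 5) = 6 + 5 = 11)
-1125*(-1*4)*l = -1125*(-1*4)*11 = -(-4500)*11 = -1125*(-44) = 49500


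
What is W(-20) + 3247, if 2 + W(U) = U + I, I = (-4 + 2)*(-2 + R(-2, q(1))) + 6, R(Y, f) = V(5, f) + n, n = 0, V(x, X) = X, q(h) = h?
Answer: 3233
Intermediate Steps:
R(Y, f) = f (R(Y, f) = f + 0 = f)
I = 8 (I = (-4 + 2)*(-2 + 1) + 6 = -2*(-1) + 6 = 2 + 6 = 8)
W(U) = 6 + U (W(U) = -2 + (U + 8) = -2 + (8 + U) = 6 + U)
W(-20) + 3247 = (6 - 20) + 3247 = -14 + 3247 = 3233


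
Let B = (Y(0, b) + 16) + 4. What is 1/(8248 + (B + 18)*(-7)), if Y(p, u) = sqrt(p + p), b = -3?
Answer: 1/7982 ≈ 0.00012528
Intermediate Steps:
Y(p, u) = sqrt(2)*sqrt(p) (Y(p, u) = sqrt(2*p) = sqrt(2)*sqrt(p))
B = 20 (B = (sqrt(2)*sqrt(0) + 16) + 4 = (sqrt(2)*0 + 16) + 4 = (0 + 16) + 4 = 16 + 4 = 20)
1/(8248 + (B + 18)*(-7)) = 1/(8248 + (20 + 18)*(-7)) = 1/(8248 + 38*(-7)) = 1/(8248 - 266) = 1/7982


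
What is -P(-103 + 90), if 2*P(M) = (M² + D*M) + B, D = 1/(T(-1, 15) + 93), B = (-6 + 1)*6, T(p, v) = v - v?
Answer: -6457/93 ≈ -69.430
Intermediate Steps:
T(p, v) = 0
B = -30 (B = -5*6 = -30)
D = 1/93 (D = 1/(0 + 93) = 1/93 ≈ 0.010753)
P(M) = -15 + M²/2 + M/186 (P(M) = ((M² + M/93) - 30)/2 = (-30 + M² + M/93)/2 = -15 + M²/2 + M/186)
-P(-103 + 90) = -(-15 + (-103 + 90)²/2 + (-103 + 90)/186) = -(-15 + (½)*(-13)² + (1/186)*(-13)) = -(-15 + (½)*169 - 13/186) = -(-15 + 169/2 - 13/186) = -1*6457/93 = -6457/93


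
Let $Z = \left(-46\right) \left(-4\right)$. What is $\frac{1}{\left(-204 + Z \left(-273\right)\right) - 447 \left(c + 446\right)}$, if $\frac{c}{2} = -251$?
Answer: $- \frac{1}{25404} \approx -3.9364 \cdot 10^{-5}$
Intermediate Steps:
$c = -502$ ($c = 2 \left(-251\right) = -502$)
$Z = 184$
$\frac{1}{\left(-204 + Z \left(-273\right)\right) - 447 \left(c + 446\right)} = \frac{1}{\left(-204 + 184 \left(-273\right)\right) - 447 \left(-502 + 446\right)} = \frac{1}{\left(-204 - 50232\right) - -25032} = \frac{1}{-50436 + 25032} = \frac{1}{-25404} = - \frac{1}{25404}$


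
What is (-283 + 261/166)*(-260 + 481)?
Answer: -10324457/166 ≈ -62196.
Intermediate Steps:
(-283 + 261/166)*(-260 + 481) = (-283 + 261*(1/166))*221 = (-283 + 261/166)*221 = -46717/166*221 = -10324457/166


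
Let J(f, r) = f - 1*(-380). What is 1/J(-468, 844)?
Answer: -1/88 ≈ -0.011364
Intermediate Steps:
J(f, r) = 380 + f (J(f, r) = f + 380 = 380 + f)
1/J(-468, 844) = 1/(380 - 468) = 1/(-88) = -1/88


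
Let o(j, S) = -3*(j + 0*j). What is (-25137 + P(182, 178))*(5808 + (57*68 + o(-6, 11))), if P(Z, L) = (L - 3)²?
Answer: 53244576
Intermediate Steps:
P(Z, L) = (-3 + L)²
o(j, S) = -3*j (o(j, S) = -3*(j + 0) = -3*j)
(-25137 + P(182, 178))*(5808 + (57*68 + o(-6, 11))) = (-25137 + (-3 + 178)²)*(5808 + (57*68 - 3*(-6))) = (-25137 + 175²)*(5808 + (3876 + 18)) = (-25137 + 30625)*(5808 + 3894) = 5488*9702 = 53244576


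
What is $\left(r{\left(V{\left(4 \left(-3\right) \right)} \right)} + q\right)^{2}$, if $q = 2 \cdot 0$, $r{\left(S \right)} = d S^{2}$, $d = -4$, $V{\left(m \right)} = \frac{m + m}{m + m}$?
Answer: $16$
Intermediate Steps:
$V{\left(m \right)} = 1$ ($V{\left(m \right)} = \frac{2 m}{2 m} = 2 m \frac{1}{2 m} = 1$)
$r{\left(S \right)} = - 4 S^{2}$
$q = 0$
$\left(r{\left(V{\left(4 \left(-3\right) \right)} \right)} + q\right)^{2} = \left(- 4 \cdot 1^{2} + 0\right)^{2} = \left(\left(-4\right) 1 + 0\right)^{2} = \left(-4 + 0\right)^{2} = \left(-4\right)^{2} = 16$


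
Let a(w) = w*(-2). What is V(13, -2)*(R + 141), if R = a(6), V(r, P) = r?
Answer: 1677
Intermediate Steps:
a(w) = -2*w
R = -12 (R = -2*6 = -12)
V(13, -2)*(R + 141) = 13*(-12 + 141) = 13*129 = 1677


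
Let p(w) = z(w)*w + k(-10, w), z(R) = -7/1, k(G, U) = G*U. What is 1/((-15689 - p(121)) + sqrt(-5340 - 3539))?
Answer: -13632/185840303 - I*sqrt(8879)/185840303 ≈ -7.3353e-5 - 5.0704e-7*I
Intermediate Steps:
z(R) = -7 (z(R) = -7*1 = -7)
p(w) = -17*w (p(w) = -7*w - 10*w = -17*w)
1/((-15689 - p(121)) + sqrt(-5340 - 3539)) = 1/((-15689 - (-17)*121) + sqrt(-5340 - 3539)) = 1/((-15689 - 1*(-2057)) + sqrt(-8879)) = 1/((-15689 + 2057) + I*sqrt(8879)) = 1/(-13632 + I*sqrt(8879))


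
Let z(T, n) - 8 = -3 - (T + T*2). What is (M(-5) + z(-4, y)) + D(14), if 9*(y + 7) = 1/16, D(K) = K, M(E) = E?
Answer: 26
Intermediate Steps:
y = -1007/144 (y = -7 + (⅑)/16 = -7 + (⅑)*(1/16) = -7 + 1/144 = -1007/144 ≈ -6.9931)
z(T, n) = 5 - 3*T (z(T, n) = 8 + (-3 - (T + T*2)) = 8 + (-3 - (T + 2*T)) = 8 + (-3 - 3*T) = 5 - 3*T)
(M(-5) + z(-4, y)) + D(14) = (-5 + (5 - 3*(-4))) + 14 = (-5 + (5 + 12)) + 14 = (-5 + 17) + 14 = 12 + 14 = 26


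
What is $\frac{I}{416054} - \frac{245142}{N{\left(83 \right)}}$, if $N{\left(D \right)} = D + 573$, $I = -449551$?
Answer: $- \frac{25571803781}{68232856} \approx -374.77$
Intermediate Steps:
$N{\left(D \right)} = 573 + D$
$\frac{I}{416054} - \frac{245142}{N{\left(83 \right)}} = - \frac{449551}{416054} - \frac{245142}{573 + 83} = \left(-449551\right) \frac{1}{416054} - \frac{245142}{656} = - \frac{449551}{416054} - \frac{122571}{328} = - \frac{25571803781}{68232856}$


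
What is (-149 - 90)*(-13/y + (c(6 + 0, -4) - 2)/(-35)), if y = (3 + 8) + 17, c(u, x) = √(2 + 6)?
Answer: 13623/140 + 478*√2/35 ≈ 116.62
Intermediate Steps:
c(u, x) = 2*√2 (c(u, x) = √8 = 2*√2)
y = 28 (y = 11 + 17 = 28)
(-149 - 90)*(-13/y + (c(6 + 0, -4) - 2)/(-35)) = (-149 - 90)*(-13/28 + (2*√2 - 2)/(-35)) = -239*(-13*1/28 + (-2 + 2*√2)*(-1/35)) = -239*(-13/28 + (2/35 - 2*√2/35)) = -239*(-57/140 - 2*√2/35) = 13623/140 + 478*√2/35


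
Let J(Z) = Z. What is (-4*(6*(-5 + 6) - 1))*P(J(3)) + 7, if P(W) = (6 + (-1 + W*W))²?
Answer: -3913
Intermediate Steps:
P(W) = (5 + W²)² (P(W) = (6 + (-1 + W²))² = (5 + W²)²)
(-4*(6*(-5 + 6) - 1))*P(J(3)) + 7 = (-4*(6*(-5 + 6) - 1))*(5 + 3²)² + 7 = (-4*(6*1 - 1))*(5 + 9)² + 7 = -4*(6 - 1)*14² + 7 = -4*5*196 + 7 = -20*196 + 7 = -3920 + 7 = -3913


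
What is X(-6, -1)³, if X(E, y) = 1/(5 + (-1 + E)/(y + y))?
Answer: 8/4913 ≈ 0.0016283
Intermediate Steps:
X(E, y) = 1/(5 + (-1 + E)/(2*y)) (X(E, y) = 1/(5 + (-1 + E)/((2*y))) = 1/(5 + (-1 + E)*(1/(2*y))) = 1/(5 + (-1 + E)/(2*y)))
X(-6, -1)³ = (2*(-1)/(-1 - 6 + 10*(-1)))³ = (2*(-1)/(-1 - 6 - 10))³ = (2*(-1)/(-17))³ = (2*(-1)*(-1/17))³ = (2/17)³ = 8/4913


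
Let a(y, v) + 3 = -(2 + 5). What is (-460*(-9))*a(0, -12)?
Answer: -41400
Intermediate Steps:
a(y, v) = -10 (a(y, v) = -3 - (2 + 5) = -3 - 1*7 = -3 - 7 = -10)
(-460*(-9))*a(0, -12) = -460*(-9)*(-10) = -46*(-90)*(-10) = 4140*(-10) = -41400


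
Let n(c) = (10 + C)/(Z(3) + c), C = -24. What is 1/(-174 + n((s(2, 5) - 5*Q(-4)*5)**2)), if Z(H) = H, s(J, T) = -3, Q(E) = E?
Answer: -4706/818851 ≈ -0.0057471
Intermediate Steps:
n(c) = -14/(3 + c) (n(c) = (10 - 24)/(3 + c) = -14/(3 + c))
1/(-174 + n((s(2, 5) - 5*Q(-4)*5)**2)) = 1/(-174 - 14/(3 + (-3 - 5*(-4)*5)**2)) = 1/(-174 - 14/(3 + (-3 + 20*5)**2)) = 1/(-174 - 14/(3 + (-3 + 100)**2)) = 1/(-174 - 14/(3 + 97**2)) = 1/(-174 - 14/(3 + 9409)) = 1/(-174 - 14/9412) = 1/(-174 - 14*1/9412) = 1/(-174 - 7/4706) = 1/(-818851/4706) = -4706/818851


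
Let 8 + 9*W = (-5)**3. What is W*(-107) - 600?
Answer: 8831/9 ≈ 981.22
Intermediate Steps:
W = -133/9 (W = -8/9 + (1/9)*(-5)**3 = -8/9 + (1/9)*(-125) = -8/9 - 125/9 = -133/9 ≈ -14.778)
W*(-107) - 600 = -133/9*(-107) - 600 = 14231/9 - 600 = 8831/9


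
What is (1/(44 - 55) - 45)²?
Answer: 246016/121 ≈ 2033.2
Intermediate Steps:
(1/(44 - 55) - 45)² = (1/(-11) - 45)² = (-1/11 - 45)² = (-496/11)² = 246016/121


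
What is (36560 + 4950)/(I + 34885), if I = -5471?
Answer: 2965/2101 ≈ 1.4112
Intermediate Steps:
(36560 + 4950)/(I + 34885) = (36560 + 4950)/(-5471 + 34885) = 41510/29414 = 41510*(1/29414) = 2965/2101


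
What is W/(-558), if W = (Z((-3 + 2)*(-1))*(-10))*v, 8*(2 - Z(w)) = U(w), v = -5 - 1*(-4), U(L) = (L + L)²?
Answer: -5/186 ≈ -0.026882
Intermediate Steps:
U(L) = 4*L² (U(L) = (2*L)² = 4*L²)
v = -1 (v = -5 + 4 = -1)
Z(w) = 2 - w²/2
W = 15 (W = ((2 - (-3 + 2)²/2)*(-10))*(-1) = ((2 - (-1*(-1))²/2)*(-10))*(-1) = ((2 - ½*1²)*(-10))*(-1) = ((2 - ½*1)*(-10))*(-1) = ((2 - ½)*(-10))*(-1) = ((3/2)*(-10))*(-1) = -15*(-1) = 15)
W/(-558) = 15/(-558) = 15*(-1/558) = -5/186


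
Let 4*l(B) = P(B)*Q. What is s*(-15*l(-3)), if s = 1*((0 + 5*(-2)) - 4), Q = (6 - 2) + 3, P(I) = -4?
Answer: -1470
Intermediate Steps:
Q = 7 (Q = 4 + 3 = 7)
l(B) = -7 (l(B) = (-4*7)/4 = (1/4)*(-28) = -7)
s = -14 (s = 1*((0 - 10) - 4) = 1*(-10 - 4) = 1*(-14) = -14)
s*(-15*l(-3)) = -(-210)*(-7) = -14*105 = -1470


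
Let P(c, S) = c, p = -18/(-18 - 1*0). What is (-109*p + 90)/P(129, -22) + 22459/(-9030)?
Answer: -23789/9030 ≈ -2.6344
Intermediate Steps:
p = 1 (p = -18/(-18 + 0) = -18/(-18) = -18*(-1/18) = 1)
(-109*p + 90)/P(129, -22) + 22459/(-9030) = (-109*1 + 90)/129 + 22459/(-9030) = (-109 + 90)*(1/129) + 22459*(-1/9030) = -19*1/129 - 22459/9030 = -19/129 - 22459/9030 = -23789/9030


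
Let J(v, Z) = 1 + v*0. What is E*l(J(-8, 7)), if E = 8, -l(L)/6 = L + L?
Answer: -96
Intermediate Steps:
J(v, Z) = 1 (J(v, Z) = 1 + 0 = 1)
l(L) = -12*L (l(L) = -6*(L + L) = -12*L)
E*l(J(-8, 7)) = 8*(-12*1) = 8*(-12) = -96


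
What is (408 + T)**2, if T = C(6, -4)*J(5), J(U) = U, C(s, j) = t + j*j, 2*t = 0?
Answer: 238144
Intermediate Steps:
t = 0 (t = (1/2)*0 = 0)
C(s, j) = j**2 (C(s, j) = 0 + j*j = 0 + j**2 = j**2)
T = 80 (T = (-4)**2*5 = 16*5 = 80)
(408 + T)**2 = (408 + 80)**2 = 488**2 = 238144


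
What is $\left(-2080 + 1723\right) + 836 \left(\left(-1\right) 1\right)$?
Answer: $-1193$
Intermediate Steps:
$\left(-2080 + 1723\right) + 836 \left(\left(-1\right) 1\right) = -357 + 836 \left(-1\right) = -357 - 836 = -1193$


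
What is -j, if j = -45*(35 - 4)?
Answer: 1395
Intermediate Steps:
j = -1395 (j = -45*31 = -1395)
-j = -1*(-1395) = 1395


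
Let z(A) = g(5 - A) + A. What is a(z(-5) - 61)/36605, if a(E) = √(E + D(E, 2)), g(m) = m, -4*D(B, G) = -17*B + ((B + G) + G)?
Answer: I*√281/36605 ≈ 0.00045794*I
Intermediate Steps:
D(B, G) = 4*B - G/2 (D(B, G) = -(-17*B + ((B + G) + G))/4 = -(-17*B + (B + 2*G))/4 = -(-16*B + 2*G)/4 = 4*B - G/2)
z(A) = 5 (z(A) = (5 - A) + A = 5)
a(E) = √(-1 + 5*E) (a(E) = √(E + (4*E - ½*2)) = √(E + (4*E - 1)) = √(E + (-1 + 4*E)) = √(-1 + 5*E))
a(z(-5) - 61)/36605 = √(-1 + 5*(5 - 61))/36605 = √(-1 + 5*(-56))*(1/36605) = √(-1 - 280)*(1/36605) = √(-281)*(1/36605) = (I*√281)*(1/36605) = I*√281/36605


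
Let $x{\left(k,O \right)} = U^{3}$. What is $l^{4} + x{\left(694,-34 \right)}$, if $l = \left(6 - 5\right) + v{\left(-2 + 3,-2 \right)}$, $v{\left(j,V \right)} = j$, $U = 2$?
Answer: $24$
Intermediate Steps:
$x{\left(k,O \right)} = 8$ ($x{\left(k,O \right)} = 2^{3} = 8$)
$l = 2$ ($l = \left(6 - 5\right) + \left(-2 + 3\right) = 1 + 1 = 2$)
$l^{4} + x{\left(694,-34 \right)} = 2^{4} + 8 = 16 + 8 = 24$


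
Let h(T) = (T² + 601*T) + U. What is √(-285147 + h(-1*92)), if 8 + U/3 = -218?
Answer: I*√332653 ≈ 576.76*I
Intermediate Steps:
U = -678 (U = -24 + 3*(-218) = -24 - 654 = -678)
h(T) = -678 + T² + 601*T (h(T) = (T² + 601*T) - 678 = -678 + T² + 601*T)
√(-285147 + h(-1*92)) = √(-285147 + (-678 + (-1*92)² + 601*(-1*92))) = √(-285147 + (-678 + (-92)² + 601*(-92))) = √(-285147 + (-678 + 8464 - 55292)) = √(-285147 - 47506) = √(-332653) = I*√332653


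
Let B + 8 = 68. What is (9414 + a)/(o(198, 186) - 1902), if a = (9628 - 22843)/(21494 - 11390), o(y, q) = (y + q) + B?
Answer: -31701947/4910544 ≈ -6.4559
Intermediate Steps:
B = 60 (B = -8 + 68 = 60)
o(y, q) = 60 + q + y (o(y, q) = (y + q) + 60 = (q + y) + 60 = 60 + q + y)
a = -4405/3368 (a = -13215/10104 = -13215*1/10104 = -4405/3368 ≈ -1.3079)
(9414 + a)/(o(198, 186) - 1902) = (9414 - 4405/3368)/((60 + 186 + 198) - 1902) = 31701947/(3368*(444 - 1902)) = (31701947/3368)/(-1458) = (31701947/3368)*(-1/1458) = -31701947/4910544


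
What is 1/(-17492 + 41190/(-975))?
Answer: -65/1139726 ≈ -5.7031e-5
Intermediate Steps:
1/(-17492 + 41190/(-975)) = 1/(-17492 + 41190*(-1/975)) = 1/(-17492 - 2746/65) = 1/(-1139726/65) = -65/1139726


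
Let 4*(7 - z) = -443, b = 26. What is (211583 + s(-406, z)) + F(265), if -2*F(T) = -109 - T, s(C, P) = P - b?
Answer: 847447/4 ≈ 2.1186e+5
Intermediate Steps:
z = 471/4 (z = 7 - ¼*(-443) = 7 + 443/4 = 471/4 ≈ 117.75)
s(C, P) = -26 + P (s(C, P) = P - 1*26 = P - 26 = -26 + P)
F(T) = 109/2 + T/2 (F(T) = -(-109 - T)/2 = 109/2 + T/2)
(211583 + s(-406, z)) + F(265) = (211583 + (-26 + 471/4)) + (109/2 + (½)*265) = (211583 + 367/4) + (109/2 + 265/2) = 846699/4 + 187 = 847447/4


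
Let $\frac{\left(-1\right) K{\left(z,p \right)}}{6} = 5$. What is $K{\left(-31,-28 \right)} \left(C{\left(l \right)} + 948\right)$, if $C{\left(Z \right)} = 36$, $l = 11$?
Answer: $-29520$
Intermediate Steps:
$K{\left(z,p \right)} = -30$ ($K{\left(z,p \right)} = \left(-6\right) 5 = -30$)
$K{\left(-31,-28 \right)} \left(C{\left(l \right)} + 948\right) = - 30 \left(36 + 948\right) = \left(-30\right) 984 = -29520$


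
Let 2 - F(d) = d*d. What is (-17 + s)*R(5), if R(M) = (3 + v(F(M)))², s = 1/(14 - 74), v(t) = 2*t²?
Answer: -1149361141/60 ≈ -1.9156e+7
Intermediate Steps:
F(d) = 2 - d² (F(d) = 2 - d*d = 2 - d²)
s = -1/60 (s = 1/(-60) = -1/60 ≈ -0.016667)
R(M) = (3 + 2*(2 - M²)²)²
(-17 + s)*R(5) = (-17 - 1/60)*(3 + 2*(-2 + 5²)²)² = -1021*(3 + 2*(-2 + 25)²)²/60 = -1021*(3 + 2*23²)²/60 = -1021*(3 + 2*529)²/60 = -1021*(3 + 1058)²/60 = -1021/60*1061² = -1021/60*1125721 = -1149361141/60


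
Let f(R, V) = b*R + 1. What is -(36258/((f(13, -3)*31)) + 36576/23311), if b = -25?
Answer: 79640149/39022614 ≈ 2.0409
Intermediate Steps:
f(R, V) = 1 - 25*R (f(R, V) = -25*R + 1 = 1 - 25*R)
-(36258/((f(13, -3)*31)) + 36576/23311) = -(36258/(((1 - 25*13)*31)) + 36576/23311) = -(36258/(((1 - 325)*31)) + 36576*(1/23311)) = -(36258/((-324*31)) + 36576/23311) = -(36258/(-10044) + 36576/23311) = -(36258*(-1/10044) + 36576/23311) = -(-6043/1674 + 36576/23311) = -1*(-79640149/39022614) = 79640149/39022614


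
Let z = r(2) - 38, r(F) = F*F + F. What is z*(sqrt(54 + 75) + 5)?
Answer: -160 - 32*sqrt(129) ≈ -523.45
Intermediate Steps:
r(F) = F + F**2 (r(F) = F**2 + F = F + F**2)
z = -32 (z = 2*(1 + 2) - 38 = 2*3 - 38 = 6 - 38 = -32)
z*(sqrt(54 + 75) + 5) = -32*(sqrt(54 + 75) + 5) = -32*(sqrt(129) + 5) = -32*(5 + sqrt(129)) = -160 - 32*sqrt(129)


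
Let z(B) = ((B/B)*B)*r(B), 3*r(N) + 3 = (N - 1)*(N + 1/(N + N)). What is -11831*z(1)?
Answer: 11831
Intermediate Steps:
r(N) = -1 + (-1 + N)*(N + 1/(2*N))/3 (r(N) = -1 + ((N - 1)*(N + 1/(N + N)))/3 = -1 + ((-1 + N)*(N + 1/(2*N)))/3 = -1 + (-1 + N)*(N + 1/(2*N))/3)
z(B) = B*(-5/6 - B/3 - 1/(6*B) + B**2/3) (z(B) = ((B/B)*B)*(-5/6 - B/3 - 1/(6*B) + B**2/3) = (1*B)*(-5/6 - B/3 - 1/(6*B) + B**2/3) = B*(-5/6 - B/3 - 1/(6*B) + B**2/3))
-11831*z(1) = -11831*(-1/6 - 1/6*1*(5 - 2*1**2 + 2*1)) = -11831*(-1/6 - 1/6*1*(5 - 2*1 + 2)) = -11831*(-1/6 - 1/6*1*(5 - 2 + 2)) = -11831*(-1/6 - 1/6*1*5) = -11831*(-1/6 - 5/6) = -11831*(-1) = 11831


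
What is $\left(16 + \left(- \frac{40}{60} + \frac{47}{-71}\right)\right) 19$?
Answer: $\frac{59375}{213} \approx 278.76$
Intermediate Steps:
$\left(16 + \left(- \frac{40}{60} + \frac{47}{-71}\right)\right) 19 = \left(16 + \left(\left(-40\right) \frac{1}{60} + 47 \left(- \frac{1}{71}\right)\right)\right) 19 = \left(16 - \frac{283}{213}\right) 19 = \frac{3125}{213} \cdot 19 = \frac{59375}{213}$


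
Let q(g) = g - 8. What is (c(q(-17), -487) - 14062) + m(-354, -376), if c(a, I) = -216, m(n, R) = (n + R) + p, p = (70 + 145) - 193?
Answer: -14986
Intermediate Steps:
q(g) = -8 + g
p = 22 (p = 215 - 193 = 22)
m(n, R) = 22 + R + n (m(n, R) = (n + R) + 22 = (R + n) + 22 = 22 + R + n)
(c(q(-17), -487) - 14062) + m(-354, -376) = (-216 - 14062) + (22 - 376 - 354) = -14278 - 708 = -14986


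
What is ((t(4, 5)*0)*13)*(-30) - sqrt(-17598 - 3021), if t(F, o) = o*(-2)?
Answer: -3*I*sqrt(2291) ≈ -143.59*I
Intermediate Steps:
t(F, o) = -2*o
((t(4, 5)*0)*13)*(-30) - sqrt(-17598 - 3021) = ((-2*5*0)*13)*(-30) - sqrt(-17598 - 3021) = (-10*0*13)*(-30) - sqrt(-20619) = (0*13)*(-30) - 3*I*sqrt(2291) = 0*(-30) - 3*I*sqrt(2291) = 0 - 3*I*sqrt(2291) = -3*I*sqrt(2291)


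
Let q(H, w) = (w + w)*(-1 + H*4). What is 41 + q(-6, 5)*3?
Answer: -709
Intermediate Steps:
q(H, w) = 2*w*(-1 + 4*H) (q(H, w) = (2*w)*(-1 + 4*H) = 2*w*(-1 + 4*H))
41 + q(-6, 5)*3 = 41 + (2*5*(-1 + 4*(-6)))*3 = 41 + (2*5*(-1 - 24))*3 = 41 + (2*5*(-25))*3 = 41 - 250*3 = 41 - 750 = -709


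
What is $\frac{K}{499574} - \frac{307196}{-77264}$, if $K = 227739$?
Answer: $\frac{21382895075}{4824885692} \approx 4.4318$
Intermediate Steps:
$\frac{K}{499574} - \frac{307196}{-77264} = \frac{227739}{499574} - \frac{307196}{-77264} = 227739 \cdot \frac{1}{499574} - - \frac{76799}{19316} = \frac{227739}{499574} + \frac{76799}{19316} = \frac{21382895075}{4824885692}$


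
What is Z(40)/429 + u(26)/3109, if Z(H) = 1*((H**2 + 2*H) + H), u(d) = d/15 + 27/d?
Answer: 17828897/4445870 ≈ 4.0102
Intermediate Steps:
u(d) = 27/d + d/15 (u(d) = d*(1/15) + 27/d = d/15 + 27/d = 27/d + d/15)
Z(H) = H**2 + 3*H (Z(H) = 1*(H**2 + 3*H) = H**2 + 3*H)
Z(40)/429 + u(26)/3109 = (40*(3 + 40))/429 + (27/26 + (1/15)*26)/3109 = (40*43)*(1/429) + (27*(1/26) + 26/15)*(1/3109) = 1720*(1/429) + (27/26 + 26/15)*(1/3109) = 1720/429 + (1081/390)*(1/3109) = 1720/429 + 1081/1212510 = 17828897/4445870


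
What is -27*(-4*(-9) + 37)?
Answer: -1971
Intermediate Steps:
-27*(-4*(-9) + 37) = -27*(36 + 37) = -27*73 = -1971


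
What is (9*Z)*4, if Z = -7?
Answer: -252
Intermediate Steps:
(9*Z)*4 = (9*(-7))*4 = -63*4 = -252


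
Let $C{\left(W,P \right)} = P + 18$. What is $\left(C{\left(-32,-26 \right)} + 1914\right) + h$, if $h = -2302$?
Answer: $-396$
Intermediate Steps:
$C{\left(W,P \right)} = 18 + P$
$\left(C{\left(-32,-26 \right)} + 1914\right) + h = \left(\left(18 - 26\right) + 1914\right) - 2302 = \left(-8 + 1914\right) - 2302 = 1906 - 2302 = -396$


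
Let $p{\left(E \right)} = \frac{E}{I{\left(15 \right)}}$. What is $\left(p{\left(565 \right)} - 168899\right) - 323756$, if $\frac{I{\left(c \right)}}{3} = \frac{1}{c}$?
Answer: $-489830$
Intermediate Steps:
$I{\left(c \right)} = \frac{3}{c}$
$p{\left(E \right)} = 5 E$ ($p{\left(E \right)} = \frac{E}{3 \cdot \frac{1}{15}} = E \frac{1}{\frac{1}{5}} = E 5 = 5 E$)
$\left(p{\left(565 \right)} - 168899\right) - 323756 = \left(5 \cdot 565 - 168899\right) - 323756 = \left(2825 - 168899\right) - 323756 = -166074 - 323756 = -489830$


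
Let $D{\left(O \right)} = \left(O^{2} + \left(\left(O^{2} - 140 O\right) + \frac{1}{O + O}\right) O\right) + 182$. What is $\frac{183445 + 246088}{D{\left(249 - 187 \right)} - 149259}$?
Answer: $- \frac{859066}{890129} \approx -0.9651$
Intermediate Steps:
$D{\left(O \right)} = 182 + O^{2} + O \left(O^{2} + \frac{1}{2 O} - 140 O\right)$ ($D{\left(O \right)} = \left(O^{2} + \left(\left(O^{2} - 140 O\right) + \frac{1}{2 O}\right) O\right) + 182 = \left(O^{2} + \left(O^{2} + \frac{1}{2 O} - 140 O\right) O\right) + 182 = \left(O^{2} + O \left(O^{2} + \frac{1}{2 O} - 140 O\right)\right) + 182 = 182 + O^{2} + O \left(O^{2} + \frac{1}{2 O} - 140 O\right)$)
$\frac{183445 + 246088}{D{\left(249 - 187 \right)} - 149259} = \frac{183445 + 246088}{\left(\frac{365}{2} + \left(249 - 187\right)^{3} - 139 \left(249 - 187\right)^{2}\right) - 149259} = \frac{429533}{\left(\frac{365}{2} + 62^{3} - 139 \cdot 62^{2}\right) - 149259} = \frac{429533}{\left(\frac{365}{2} + 238328 - 534316\right) - 149259} = \frac{429533}{- \frac{591611}{2} - 149259} = \frac{429533}{- \frac{890129}{2}} = 429533 \left(- \frac{2}{890129}\right) = - \frac{859066}{890129}$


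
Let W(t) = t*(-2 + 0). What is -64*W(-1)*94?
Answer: -12032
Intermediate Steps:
W(t) = -2*t (W(t) = t*(-2) = -2*t)
-64*W(-1)*94 = -(-128)*(-1)*94 = -64*2*94 = -128*94 = -12032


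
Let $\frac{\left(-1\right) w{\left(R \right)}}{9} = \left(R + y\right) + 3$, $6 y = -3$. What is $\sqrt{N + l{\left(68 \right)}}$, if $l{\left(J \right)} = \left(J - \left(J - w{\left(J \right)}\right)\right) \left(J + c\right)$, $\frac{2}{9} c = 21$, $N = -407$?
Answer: $\frac{i \sqrt{414053}}{2} \approx 321.73 i$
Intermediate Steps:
$y = - \frac{1}{2}$ ($y = \frac{1}{6} \left(-3\right) = - \frac{1}{2} \approx -0.5$)
$w{\left(R \right)} = - \frac{45}{2} - 9 R$ ($w{\left(R \right)} = - 9 \left(\left(R - \frac{1}{2}\right) + 3\right) = - 9 \left(\left(- \frac{1}{2} + R\right) + 3\right) = - 9 \left(\frac{5}{2} + R\right) = - \frac{45}{2} - 9 R$)
$c = \frac{189}{2}$ ($c = \frac{9}{2} \cdot 21 = \frac{189}{2} \approx 94.5$)
$l{\left(J \right)} = \left(- \frac{45}{2} - 9 J\right) \left(\frac{189}{2} + J\right)$ ($l{\left(J \right)} = \left(J - \left(\frac{45}{2} + 10 J\right)\right) \left(J + \frac{189}{2}\right) = \left(J - \left(\frac{45}{2} + 10 J\right)\right) \left(\frac{189}{2} + J\right) = \left(- \frac{45}{2} - 9 J\right) \left(\frac{189}{2} + J\right)$)
$\sqrt{N + l{\left(68 \right)}} = \sqrt{-407 - \left(\frac{245961}{4} + 41616\right)} = \sqrt{-407 - \frac{412425}{4}} = \sqrt{- \frac{414053}{4}} = \frac{i \sqrt{414053}}{2}$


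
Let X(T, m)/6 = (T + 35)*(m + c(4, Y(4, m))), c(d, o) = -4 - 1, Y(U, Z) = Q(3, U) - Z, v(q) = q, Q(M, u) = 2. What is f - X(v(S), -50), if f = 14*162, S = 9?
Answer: 16788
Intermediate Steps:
f = 2268
Y(U, Z) = 2 - Z
c(d, o) = -5
X(T, m) = 6*(-5 + m)*(35 + T) (X(T, m) = 6*((T + 35)*(m - 5)) = 6*((35 + T)*(-5 + m)) = 6*((-5 + m)*(35 + T)) = 6*(-5 + m)*(35 + T))
f - X(v(S), -50) = 2268 - (-1050 - 30*9 + 210*(-50) + 6*9*(-50)) = 2268 - (-1050 - 270 - 10500 - 2700) = 2268 - 1*(-14520) = 2268 + 14520 = 16788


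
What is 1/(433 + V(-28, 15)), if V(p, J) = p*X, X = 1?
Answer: 1/405 ≈ 0.0024691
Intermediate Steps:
V(p, J) = p (V(p, J) = p*1 = p)
1/(433 + V(-28, 15)) = 1/(433 - 28) = 1/405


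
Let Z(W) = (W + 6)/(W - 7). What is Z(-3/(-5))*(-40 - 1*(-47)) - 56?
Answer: -2023/32 ≈ -63.219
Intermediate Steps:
Z(W) = (6 + W)/(-7 + W)
Z(-3/(-5))*(-40 - 1*(-47)) - 56 = ((6 - 3/(-5))/(-7 - 3/(-5)))*(-40 - 1*(-47)) - 56 = ((6 - 3*(-⅕))/(-7 - 3*(-⅕)))*(-40 + 47) - 56 = ((6 + ⅗)/(-7 + ⅗))*7 - 56 = ((33/5)/(-32/5))*7 - 56 = -5/32*33/5*7 - 56 = -33/32*7 - 56 = -231/32 - 56 = -2023/32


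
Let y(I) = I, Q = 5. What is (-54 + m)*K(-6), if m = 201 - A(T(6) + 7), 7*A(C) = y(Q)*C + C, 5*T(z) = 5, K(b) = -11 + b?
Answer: -16677/7 ≈ -2382.4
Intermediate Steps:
T(z) = 1 (T(z) = (⅕)*5 = 1)
A(C) = 6*C/7 (A(C) = (5*C + C)/7 = (6*C)/7 = 6*C/7)
m = 1359/7 (m = 201 - 6*(1 + 7)/7 = 201 - 6*8/7 = 201 - 1*48/7 = 201 - 48/7 = 1359/7 ≈ 194.14)
(-54 + m)*K(-6) = (-54 + 1359/7)*(-11 - 6) = (981/7)*(-17) = -16677/7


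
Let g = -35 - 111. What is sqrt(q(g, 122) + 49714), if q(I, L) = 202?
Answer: 2*sqrt(12479) ≈ 223.42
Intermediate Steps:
g = -146
sqrt(q(g, 122) + 49714) = sqrt(202 + 49714) = sqrt(49916) = 2*sqrt(12479)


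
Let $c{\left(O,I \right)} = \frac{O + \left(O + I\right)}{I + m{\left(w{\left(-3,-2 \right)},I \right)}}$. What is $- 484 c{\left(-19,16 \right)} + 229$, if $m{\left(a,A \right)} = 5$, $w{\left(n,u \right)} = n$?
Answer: $\frac{15457}{21} \approx 736.05$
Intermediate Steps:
$c{\left(O,I \right)} = \frac{I + 2 O}{5 + I}$ ($c{\left(O,I \right)} = \frac{O + \left(O + I\right)}{I + 5} = \frac{O + \left(I + O\right)}{5 + I} = \frac{I + 2 O}{5 + I}$)
$- 484 c{\left(-19,16 \right)} + 229 = - 484 \frac{16 + 2 \left(-19\right)}{5 + 16} + 229 = - 484 \frac{16 - 38}{21} + 229 = - 484 \cdot \frac{1}{21} \left(-22\right) + 229 = \left(-484\right) \left(- \frac{22}{21}\right) + 229 = \frac{10648}{21} + 229 = \frac{15457}{21}$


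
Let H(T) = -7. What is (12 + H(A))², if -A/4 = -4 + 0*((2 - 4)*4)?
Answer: 25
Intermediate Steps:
A = 16 (A = -4*(-4 + 0*((2 - 4)*4)) = -4*(-4 + 0*(-2*4)) = -4*(-4 + 0*(-8)) = -4*(-4 + 0) = -4*(-4) = 16)
(12 + H(A))² = (12 - 7)² = 5² = 25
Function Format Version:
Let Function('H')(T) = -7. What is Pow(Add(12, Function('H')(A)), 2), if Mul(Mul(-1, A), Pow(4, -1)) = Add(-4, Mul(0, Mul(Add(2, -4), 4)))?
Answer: 25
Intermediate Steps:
A = 16 (A = Mul(-4, Add(-4, Mul(0, Mul(Add(2, -4), 4)))) = Mul(-4, Add(-4, Mul(0, Mul(-2, 4)))) = Mul(-4, Add(-4, Mul(0, -8))) = Mul(-4, Add(-4, 0)) = Mul(-4, -4) = 16)
Pow(Add(12, Function('H')(A)), 2) = Pow(Add(12, -7), 2) = Pow(5, 2) = 25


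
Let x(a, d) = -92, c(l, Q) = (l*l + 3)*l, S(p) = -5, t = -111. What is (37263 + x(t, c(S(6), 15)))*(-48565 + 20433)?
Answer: -1045694572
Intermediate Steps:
c(l, Q) = l*(3 + l**2) (c(l, Q) = (l**2 + 3)*l = (3 + l**2)*l = l*(3 + l**2))
(37263 + x(t, c(S(6), 15)))*(-48565 + 20433) = (37263 - 92)*(-48565 + 20433) = 37171*(-28132) = -1045694572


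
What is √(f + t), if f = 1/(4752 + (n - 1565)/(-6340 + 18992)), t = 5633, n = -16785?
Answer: √5087282594729650359/30051977 ≈ 75.053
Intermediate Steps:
f = 6326/30051977 (f = 1/(4752 + (-16785 - 1565)/(-6340 + 18992)) = 1/(4752 - 18350/12652) = 1/(4752 - 18350*1/12652) = 1/(4752 - 9175/6326) = 1/(30051977/6326) = 6326/30051977 ≈ 0.00021050)
√(f + t) = √(6326/30051977 + 5633) = √(169282792767/30051977) = √5087282594729650359/30051977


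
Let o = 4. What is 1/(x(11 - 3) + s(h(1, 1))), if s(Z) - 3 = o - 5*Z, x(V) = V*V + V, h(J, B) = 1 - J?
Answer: 1/79 ≈ 0.012658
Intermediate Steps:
x(V) = V + V² (x(V) = V² + V = V + V²)
s(Z) = 7 - 5*Z (s(Z) = 3 + (4 - 5*Z) = 7 - 5*Z)
1/(x(11 - 3) + s(h(1, 1))) = 1/((11 - 3)*(1 + (11 - 3)) + (7 - 5*(1 - 1*1))) = 1/(8*(1 + 8) + (7 - 5*(1 - 1))) = 1/(8*9 + (7 - 5*0)) = 1/(72 + (7 + 0)) = 1/(72 + 7) = 1/79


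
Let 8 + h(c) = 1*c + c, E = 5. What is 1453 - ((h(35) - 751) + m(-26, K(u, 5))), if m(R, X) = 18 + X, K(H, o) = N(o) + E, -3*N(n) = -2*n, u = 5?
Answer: 6347/3 ≈ 2115.7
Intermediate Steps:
N(n) = 2*n/3 (N(n) = -(-2)*n/3 = 2*n/3)
K(H, o) = 5 + 2*o/3 (K(H, o) = 2*o/3 + 5 = 5 + 2*o/3)
h(c) = -8 + 2*c (h(c) = -8 + (1*c + c) = -8 + (c + c) = -8 + 2*c)
1453 - ((h(35) - 751) + m(-26, K(u, 5))) = 1453 - (((-8 + 2*35) - 751) + (18 + (5 + (2/3)*5))) = 1453 - (((-8 + 70) - 751) + (18 + (5 + 10/3))) = 1453 - ((62 - 751) + (18 + 25/3)) = 1453 - (-689 + 79/3) = 1453 - 1*(-1988/3) = 1453 + 1988/3 = 6347/3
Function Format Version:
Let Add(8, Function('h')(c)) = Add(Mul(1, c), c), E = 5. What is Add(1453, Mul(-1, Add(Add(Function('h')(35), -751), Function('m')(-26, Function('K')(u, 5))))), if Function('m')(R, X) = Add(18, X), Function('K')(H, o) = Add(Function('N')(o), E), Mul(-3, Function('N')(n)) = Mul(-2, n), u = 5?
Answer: Rational(6347, 3) ≈ 2115.7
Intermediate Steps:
Function('N')(n) = Mul(Rational(2, 3), n) (Function('N')(n) = Mul(Rational(-1, 3), Mul(-2, n)) = Mul(Rational(2, 3), n))
Function('K')(H, o) = Add(5, Mul(Rational(2, 3), o)) (Function('K')(H, o) = Add(Mul(Rational(2, 3), o), 5) = Add(5, Mul(Rational(2, 3), o)))
Function('h')(c) = Add(-8, Mul(2, c)) (Function('h')(c) = Add(-8, Add(Mul(1, c), c)) = Add(-8, Add(c, c)) = Add(-8, Mul(2, c)))
Add(1453, Mul(-1, Add(Add(Function('h')(35), -751), Function('m')(-26, Function('K')(u, 5))))) = Add(1453, Mul(-1, Add(Add(Add(-8, Mul(2, 35)), -751), Add(18, Add(5, Mul(Rational(2, 3), 5)))))) = Add(1453, Mul(-1, Add(Add(Add(-8, 70), -751), Add(18, Add(5, Rational(10, 3)))))) = Add(1453, Mul(-1, Add(Add(62, -751), Add(18, Rational(25, 3))))) = Add(1453, Mul(-1, Add(-689, Rational(79, 3)))) = Add(1453, Mul(-1, Rational(-1988, 3))) = Add(1453, Rational(1988, 3)) = Rational(6347, 3)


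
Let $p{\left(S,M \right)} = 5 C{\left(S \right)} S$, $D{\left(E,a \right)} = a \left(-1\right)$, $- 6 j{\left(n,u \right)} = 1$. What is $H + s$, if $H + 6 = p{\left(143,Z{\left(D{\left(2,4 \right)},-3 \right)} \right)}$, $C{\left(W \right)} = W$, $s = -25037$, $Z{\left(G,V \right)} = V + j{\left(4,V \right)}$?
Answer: $77202$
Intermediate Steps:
$j{\left(n,u \right)} = - \frac{1}{6}$ ($j{\left(n,u \right)} = \left(- \frac{1}{6}\right) 1 = - \frac{1}{6}$)
$D{\left(E,a \right)} = - a$
$Z{\left(G,V \right)} = - \frac{1}{6} + V$ ($Z{\left(G,V \right)} = V - \frac{1}{6} = - \frac{1}{6} + V$)
$p{\left(S,M \right)} = 5 S^{2}$ ($p{\left(S,M \right)} = 5 S S = 5 S^{2}$)
$H = 102239$ ($H = -6 + 5 \cdot 143^{2} = -6 + 5 \cdot 20449 = -6 + 102245 = 102239$)
$H + s = 102239 - 25037 = 77202$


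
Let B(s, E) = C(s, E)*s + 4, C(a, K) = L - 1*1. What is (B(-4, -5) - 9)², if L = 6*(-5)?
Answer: 14161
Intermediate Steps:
L = -30
C(a, K) = -31 (C(a, K) = -30 - 1*1 = -30 - 1 = -31)
B(s, E) = 4 - 31*s (B(s, E) = -31*s + 4 = 4 - 31*s)
(B(-4, -5) - 9)² = ((4 - 31*(-4)) - 9)² = ((4 + 124) - 9)² = (128 - 9)² = 119² = 14161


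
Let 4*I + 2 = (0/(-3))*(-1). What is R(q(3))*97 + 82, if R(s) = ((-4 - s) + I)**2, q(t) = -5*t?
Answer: 43105/4 ≈ 10776.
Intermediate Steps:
I = -1/2 (I = -1/2 + ((0/(-3))*(-1))/4 = -1/2 + ((0*(-1/3))*(-1))/4 = -1/2 + (0*(-1))/4 = -1/2 + (1/4)*0 = -1/2 + 0 = -1/2 ≈ -0.50000)
R(s) = (-9/2 - s)**2 (R(s) = ((-4 - s) - 1/2)**2 = (-9/2 - s)**2)
R(q(3))*97 + 82 = ((9 + 2*(-5*3))**2/4)*97 + 82 = ((9 + 2*(-15))**2/4)*97 + 82 = ((9 - 30)**2/4)*97 + 82 = ((1/4)*(-21)**2)*97 + 82 = ((1/4)*441)*97 + 82 = (441/4)*97 + 82 = 42777/4 + 82 = 43105/4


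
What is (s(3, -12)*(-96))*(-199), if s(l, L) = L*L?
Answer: 2750976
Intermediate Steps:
s(l, L) = L²
(s(3, -12)*(-96))*(-199) = ((-12)²*(-96))*(-199) = (144*(-96))*(-199) = -13824*(-199) = 2750976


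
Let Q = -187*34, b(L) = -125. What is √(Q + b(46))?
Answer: I*√6483 ≈ 80.517*I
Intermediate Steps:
Q = -6358
√(Q + b(46)) = √(-6358 - 125) = √(-6483) = I*√6483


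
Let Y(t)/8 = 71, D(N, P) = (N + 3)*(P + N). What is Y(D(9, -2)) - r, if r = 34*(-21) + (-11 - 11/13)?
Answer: 16820/13 ≈ 1293.8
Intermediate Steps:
D(N, P) = (3 + N)*(N + P)
Y(t) = 568 (Y(t) = 8*71 = 568)
r = -9436/13 (r = -714 + (-11 - 11*1/13) = -714 + (-11 - 11/13) = -714 - 154/13 = -9436/13 ≈ -725.85)
Y(D(9, -2)) - r = 568 - 1*(-9436/13) = 568 + 9436/13 = 16820/13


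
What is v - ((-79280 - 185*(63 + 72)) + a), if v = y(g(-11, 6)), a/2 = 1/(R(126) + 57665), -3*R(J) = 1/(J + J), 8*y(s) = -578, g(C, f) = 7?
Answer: 18167279172161/174378956 ≈ 1.0418e+5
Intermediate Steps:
y(s) = -289/4 (y(s) = (⅛)*(-578) = -289/4)
R(J) = -1/(6*J) (R(J) = -1/(3*(J + J)) = -1/(2*J)/3 = -1/(6*J))
a = 1512/43594739 (a = 2/(-⅙/126 + 57665) = 2/(-⅙*1/126 + 57665) = 2/(-1/756 + 57665) = 2/(43594739/756) = 2*(756/43594739) = 1512/43594739 ≈ 3.4683e-5)
v = -289/4 ≈ -72.250
v - ((-79280 - 185*(63 + 72)) + a) = -289/4 - ((-79280 - 185*(63 + 72)) + 1512/43594739) = -289/4 - ((-79280 - 185*135) + 1512/43594739) = -289/4 - ((-79280 - 24975) + 1512/43594739) = -289/4 - (-104255 + 1512/43594739) = -289/4 - 1*(-4544969512933/43594739) = -289/4 + 4544969512933/43594739 = 18167279172161/174378956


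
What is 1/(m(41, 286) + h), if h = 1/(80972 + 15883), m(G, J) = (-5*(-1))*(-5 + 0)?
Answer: -96855/2421374 ≈ -0.040000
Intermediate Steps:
m(G, J) = -25 (m(G, J) = 5*(-5) = -25)
h = 1/96855 ≈ 1.0325e-5
1/(m(41, 286) + h) = 1/(-25 + 1/96855) = 1/(-2421374/96855) = -96855/2421374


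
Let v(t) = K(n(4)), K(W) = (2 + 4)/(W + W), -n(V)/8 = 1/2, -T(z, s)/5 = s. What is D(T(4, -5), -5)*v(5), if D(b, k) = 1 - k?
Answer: -9/2 ≈ -4.5000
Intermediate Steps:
T(z, s) = -5*s
n(V) = -4 (n(V) = -8/2 = -8*½ = -4)
K(W) = 3/W (K(W) = 6/((2*W)) = 6*(1/(2*W)) = 3/W)
v(t) = -¾ (v(t) = 3/(-4) = 3*(-¼) = -¾)
D(T(4, -5), -5)*v(5) = (1 - 1*(-5))*(-¾) = (1 + 5)*(-¾) = 6*(-¾) = -9/2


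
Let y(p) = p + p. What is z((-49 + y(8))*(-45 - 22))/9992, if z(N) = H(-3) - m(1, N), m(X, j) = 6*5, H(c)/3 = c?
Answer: -39/9992 ≈ -0.0039031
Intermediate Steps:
H(c) = 3*c
y(p) = 2*p
m(X, j) = 30
z(N) = -39 (z(N) = 3*(-3) - 1*30 = -9 - 30 = -39)
z((-49 + y(8))*(-45 - 22))/9992 = -39/9992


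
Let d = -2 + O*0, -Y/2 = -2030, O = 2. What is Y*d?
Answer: -8120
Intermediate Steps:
Y = 4060 (Y = -2*(-2030) = 4060)
d = -2 (d = -2 + 2*0 = -2 + 0 = -2)
Y*d = 4060*(-2) = -8120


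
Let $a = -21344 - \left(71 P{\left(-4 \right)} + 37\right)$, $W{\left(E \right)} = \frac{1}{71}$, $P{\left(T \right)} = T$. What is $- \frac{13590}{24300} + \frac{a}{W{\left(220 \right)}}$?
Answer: $- \frac{404429641}{270} \approx -1.4979 \cdot 10^{6}$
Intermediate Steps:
$W{\left(E \right)} = \frac{1}{71}$
$a = -21097$ ($a = -21344 - \left(71 \left(-4\right) + 37\right) = -21344 - \left(-284 + 37\right) = -21344 - -247 = -21344 + 247 = -21097$)
$- \frac{13590}{24300} + \frac{a}{W{\left(220 \right)}} = - \frac{13590}{24300} - 21097 \frac{1}{\frac{1}{71}} = \left(-13590\right) \frac{1}{24300} - 1497887 = - \frac{151}{270} - 1497887 = - \frac{404429641}{270}$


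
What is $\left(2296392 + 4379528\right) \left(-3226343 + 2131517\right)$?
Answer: $-7308970789920$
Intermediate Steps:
$\left(2296392 + 4379528\right) \left(-3226343 + 2131517\right) = 6675920 \left(-1094826\right) = -7308970789920$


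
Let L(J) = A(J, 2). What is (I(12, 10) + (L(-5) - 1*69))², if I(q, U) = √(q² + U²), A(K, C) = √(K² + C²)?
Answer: (-69 + √29 + 2*√61)² ≈ 2303.5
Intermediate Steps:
A(K, C) = √(C² + K²)
L(J) = √(4 + J²) (L(J) = √(2² + J²) = √(4 + J²))
I(q, U) = √(U² + q²)
(I(12, 10) + (L(-5) - 1*69))² = (√(10² + 12²) + (√(4 + (-5)²) - 1*69))² = (√(100 + 144) + (√(4 + 25) - 69))² = (√244 + (√29 - 69))² = (2*√61 + (-69 + √29))² = (-69 + √29 + 2*√61)²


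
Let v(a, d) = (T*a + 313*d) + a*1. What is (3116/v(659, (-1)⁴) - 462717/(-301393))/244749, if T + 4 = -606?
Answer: 92309352659/14790673779796713 ≈ 6.2411e-6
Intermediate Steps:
T = -610 (T = -4 - 606 = -610)
v(a, d) = -609*a + 313*d (v(a, d) = (-610*a + 313*d) + a*1 = (-610*a + 313*d) + a = -609*a + 313*d)
(3116/v(659, (-1)⁴) - 462717/(-301393))/244749 = (3116/(-609*659 + 313*(-1)⁴) - 462717/(-301393))/244749 = (3116/(-401331 + 313*1) - 462717*(-1/301393))*(1/244749) = (3116/(-401331 + 313) + 462717/301393)*(1/244749) = (3116/(-401018) + 462717/301393)*(1/244749) = (3116*(-1/401018) + 462717/301393)*(1/244749) = (-1558/200509 + 462717/301393)*(1/244749) = (92309352659/60432009037)*(1/244749) = 92309352659/14790673779796713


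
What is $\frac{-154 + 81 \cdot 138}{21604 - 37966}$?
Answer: $- \frac{5512}{8181} \approx -0.67376$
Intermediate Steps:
$\frac{-154 + 81 \cdot 138}{21604 - 37966} = \frac{-154 + 11178}{-16362} = 11024 \left(- \frac{1}{16362}\right) = - \frac{5512}{8181}$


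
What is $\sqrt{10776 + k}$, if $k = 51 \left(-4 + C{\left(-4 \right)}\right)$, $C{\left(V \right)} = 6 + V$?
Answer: $3 \sqrt{1186} \approx 103.32$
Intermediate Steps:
$k = -102$ ($k = 51 \left(-4 + \left(6 - 4\right)\right) = 51 \left(-4 + 2\right) = 51 \left(-2\right) = -102$)
$\sqrt{10776 + k} = \sqrt{10776 - 102} = \sqrt{10674} = 3 \sqrt{1186}$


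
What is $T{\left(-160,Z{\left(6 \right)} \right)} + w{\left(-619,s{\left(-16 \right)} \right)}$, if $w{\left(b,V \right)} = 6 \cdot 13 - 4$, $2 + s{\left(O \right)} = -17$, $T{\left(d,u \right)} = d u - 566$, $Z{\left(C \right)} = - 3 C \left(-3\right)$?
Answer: $-9132$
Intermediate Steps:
$Z{\left(C \right)} = 9 C$
$T{\left(d,u \right)} = -566 + d u$
$s{\left(O \right)} = -19$ ($s{\left(O \right)} = -2 - 17 = -19$)
$w{\left(b,V \right)} = 74$ ($w{\left(b,V \right)} = 78 - 4 = 74$)
$T{\left(-160,Z{\left(6 \right)} \right)} + w{\left(-619,s{\left(-16 \right)} \right)} = \left(-566 - 160 \cdot 9 \cdot 6\right) + 74 = \left(-566 - 8640\right) + 74 = -9206 + 74 = -9132$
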